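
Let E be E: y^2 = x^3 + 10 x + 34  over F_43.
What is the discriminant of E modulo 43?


4 a^3 + 27 b^2 = 4*10^3 + 27*34^2 = 4000 + 31212 = 35212
Delta = -16 * (35212) = -563392
Delta mod 43 = 37

Delta = 37 (mod 43)


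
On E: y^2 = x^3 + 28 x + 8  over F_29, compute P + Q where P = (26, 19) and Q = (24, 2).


P != Q, so use the chord formula.
s = (y2 - y1) / (x2 - x1) = (12) / (27) mod 29 = 23
x3 = s^2 - x1 - x2 mod 29 = 23^2 - 26 - 24 = 15
y3 = s (x1 - x3) - y1 mod 29 = 23 * (26 - 15) - 19 = 2

P + Q = (15, 2)


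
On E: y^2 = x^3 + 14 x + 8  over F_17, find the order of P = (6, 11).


Compute successive multiples of P until we hit O:
  1P = (6, 11)
  2P = (4, 14)
  3P = (5, 13)
  4P = (10, 14)
  5P = (9, 8)
  6P = (3, 3)
  7P = (0, 5)
  8P = (12, 0)
  ... (continuing to 16P)
  16P = O

ord(P) = 16


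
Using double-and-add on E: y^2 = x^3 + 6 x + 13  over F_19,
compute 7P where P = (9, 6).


k = 7 = 111_2 (binary, LSB first: 111)
Double-and-add from P = (9, 6):
  bit 0 = 1: acc = O + (9, 6) = (9, 6)
  bit 1 = 1: acc = (9, 6) + (10, 16) = (5, 15)
  bit 2 = 1: acc = (5, 15) + (16, 5) = (15, 1)

7P = (15, 1)


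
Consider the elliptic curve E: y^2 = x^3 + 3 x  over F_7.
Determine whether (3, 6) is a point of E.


Check whether y^2 = x^3 + 3 x + 0 (mod 7) for (x, y) = (3, 6).
LHS: y^2 = 6^2 mod 7 = 1
RHS: x^3 + 3 x + 0 = 3^3 + 3*3 + 0 mod 7 = 1
LHS = RHS

Yes, on the curve


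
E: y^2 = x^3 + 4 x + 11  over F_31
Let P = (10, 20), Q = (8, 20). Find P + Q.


P != Q, so use the chord formula.
s = (y2 - y1) / (x2 - x1) = (0) / (29) mod 31 = 0
x3 = s^2 - x1 - x2 mod 31 = 0^2 - 10 - 8 = 13
y3 = s (x1 - x3) - y1 mod 31 = 0 * (10 - 13) - 20 = 11

P + Q = (13, 11)


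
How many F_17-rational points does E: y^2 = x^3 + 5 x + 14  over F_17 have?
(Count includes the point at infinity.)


For each x in F_17, count y with y^2 = x^3 + 5 x + 14 mod 17:
  x = 2: RHS = 15, y in [7, 10]  -> 2 point(s)
  x = 4: RHS = 13, y in [8, 9]  -> 2 point(s)
  x = 7: RHS = 1, y in [1, 16]  -> 2 point(s)
  x = 12: RHS = 0, y in [0]  -> 1 point(s)
  x = 13: RHS = 15, y in [7, 10]  -> 2 point(s)
  x = 15: RHS = 13, y in [8, 9]  -> 2 point(s)
  x = 16: RHS = 8, y in [5, 12]  -> 2 point(s)
Affine points: 13. Add the point at infinity: total = 14.

#E(F_17) = 14


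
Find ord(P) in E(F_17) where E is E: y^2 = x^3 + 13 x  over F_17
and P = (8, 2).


Compute successive multiples of P until we hit O:
  1P = (8, 2)
  2P = (0, 0)
  3P = (8, 15)
  4P = O

ord(P) = 4


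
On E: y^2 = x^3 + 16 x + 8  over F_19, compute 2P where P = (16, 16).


Doubling: s = (3 x1^2 + a) / (2 y1)
s = (3*16^2 + 16) / (2*16) mod 19 = 15
x3 = s^2 - 2 x1 mod 19 = 15^2 - 2*16 = 3
y3 = s (x1 - x3) - y1 mod 19 = 15 * (16 - 3) - 16 = 8

2P = (3, 8)


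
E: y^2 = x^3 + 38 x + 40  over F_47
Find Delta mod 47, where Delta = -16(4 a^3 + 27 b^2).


4 a^3 + 27 b^2 = 4*38^3 + 27*40^2 = 219488 + 43200 = 262688
Delta = -16 * (262688) = -4203008
Delta mod 47 = 14

Delta = 14 (mod 47)


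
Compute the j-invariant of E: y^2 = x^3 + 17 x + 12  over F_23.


Delta = -16(4 a^3 + 27 b^2) mod 23 = 8
-1728 * (4 a)^3 = -1728 * (4*17)^3 mod 23 = 3
j = 3 * 8^(-1) mod 23 = 9

j = 9 (mod 23)


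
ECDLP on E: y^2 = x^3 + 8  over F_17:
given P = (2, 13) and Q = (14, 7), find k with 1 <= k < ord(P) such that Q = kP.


Enumerate multiples of P until we hit Q = (14, 7):
  1P = (2, 13)
  2P = (11, 9)
  3P = (0, 5)
  4P = (14, 7)
Match found at i = 4.

k = 4


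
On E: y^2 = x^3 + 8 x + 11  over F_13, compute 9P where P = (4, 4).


k = 9 = 1001_2 (binary, LSB first: 1001)
Double-and-add from P = (4, 4):
  bit 0 = 1: acc = O + (4, 4) = (4, 4)
  bit 1 = 0: acc unchanged = (4, 4)
  bit 2 = 0: acc unchanged = (4, 4)
  bit 3 = 1: acc = (4, 4) + (2, 3) = (4, 9)

9P = (4, 9)


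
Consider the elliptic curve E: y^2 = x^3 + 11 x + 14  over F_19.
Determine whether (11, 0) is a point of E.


Check whether y^2 = x^3 + 11 x + 14 (mod 19) for (x, y) = (11, 0).
LHS: y^2 = 0^2 mod 19 = 0
RHS: x^3 + 11 x + 14 = 11^3 + 11*11 + 14 mod 19 = 3
LHS != RHS

No, not on the curve


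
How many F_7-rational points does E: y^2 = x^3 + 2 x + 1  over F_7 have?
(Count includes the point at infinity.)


For each x in F_7, count y with y^2 = x^3 + 2 x + 1 mod 7:
  x = 0: RHS = 1, y in [1, 6]  -> 2 point(s)
  x = 1: RHS = 4, y in [2, 5]  -> 2 point(s)
Affine points: 4. Add the point at infinity: total = 5.

#E(F_7) = 5


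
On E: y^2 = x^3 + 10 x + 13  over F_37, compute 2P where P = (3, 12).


Doubling: s = (3 x1^2 + a) / (2 y1)
s = (3*3^2 + 10) / (2*12) mod 37 = 0
x3 = s^2 - 2 x1 mod 37 = 0^2 - 2*3 = 31
y3 = s (x1 - x3) - y1 mod 37 = 0 * (3 - 31) - 12 = 25

2P = (31, 25)


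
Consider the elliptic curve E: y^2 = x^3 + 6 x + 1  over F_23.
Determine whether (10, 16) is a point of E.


Check whether y^2 = x^3 + 6 x + 1 (mod 23) for (x, y) = (10, 16).
LHS: y^2 = 16^2 mod 23 = 3
RHS: x^3 + 6 x + 1 = 10^3 + 6*10 + 1 mod 23 = 3
LHS = RHS

Yes, on the curve


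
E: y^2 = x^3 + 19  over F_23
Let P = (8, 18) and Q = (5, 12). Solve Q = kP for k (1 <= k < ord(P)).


Enumerate multiples of P until we hit Q = (5, 12):
  1P = (8, 18)
  2P = (15, 6)
  3P = (2, 21)
  4P = (19, 22)
  5P = (14, 7)
  6P = (5, 11)
  7P = (18, 20)
  8P = (9, 14)
  9P = (22, 15)
  10P = (11, 4)
  11P = (13, 13)
  12P = (3, 0)
  13P = (13, 10)
  14P = (11, 19)
  15P = (22, 8)
  16P = (9, 9)
  17P = (18, 3)
  18P = (5, 12)
Match found at i = 18.

k = 18


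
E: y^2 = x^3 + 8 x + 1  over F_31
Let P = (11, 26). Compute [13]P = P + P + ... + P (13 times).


k = 13 = 1101_2 (binary, LSB first: 1011)
Double-and-add from P = (11, 26):
  bit 0 = 1: acc = O + (11, 26) = (11, 26)
  bit 1 = 0: acc unchanged = (11, 26)
  bit 2 = 1: acc = (11, 26) + (20, 15) = (8, 22)
  bit 3 = 1: acc = (8, 22) + (23, 13) = (14, 25)

13P = (14, 25)


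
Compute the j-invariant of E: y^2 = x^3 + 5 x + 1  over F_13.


Delta = -16(4 a^3 + 27 b^2) mod 13 = 5
-1728 * (4 a)^3 = -1728 * (4*5)^3 mod 13 = 5
j = 5 * 5^(-1) mod 13 = 1

j = 1 (mod 13)


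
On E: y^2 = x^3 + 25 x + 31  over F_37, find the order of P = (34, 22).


Compute successive multiples of P until we hit O:
  1P = (34, 22)
  2P = (34, 15)
  3P = O

ord(P) = 3


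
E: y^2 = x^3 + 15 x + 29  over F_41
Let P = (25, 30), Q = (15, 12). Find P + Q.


P != Q, so use the chord formula.
s = (y2 - y1) / (x2 - x1) = (23) / (31) mod 41 = 10
x3 = s^2 - x1 - x2 mod 41 = 10^2 - 25 - 15 = 19
y3 = s (x1 - x3) - y1 mod 41 = 10 * (25 - 19) - 30 = 30

P + Q = (19, 30)


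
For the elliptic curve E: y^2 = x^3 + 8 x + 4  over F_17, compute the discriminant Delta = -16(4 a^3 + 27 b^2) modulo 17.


4 a^3 + 27 b^2 = 4*8^3 + 27*4^2 = 2048 + 432 = 2480
Delta = -16 * (2480) = -39680
Delta mod 17 = 15

Delta = 15 (mod 17)


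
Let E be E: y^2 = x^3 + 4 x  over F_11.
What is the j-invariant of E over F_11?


Delta = -16(4 a^3 + 27 b^2) mod 11 = 7
-1728 * (4 a)^3 = -1728 * (4*4)^3 mod 11 = 7
j = 7 * 7^(-1) mod 11 = 1

j = 1 (mod 11)


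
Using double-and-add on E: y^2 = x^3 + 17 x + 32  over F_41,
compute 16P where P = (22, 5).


k = 16 = 10000_2 (binary, LSB first: 00001)
Double-and-add from P = (22, 5):
  bit 0 = 0: acc unchanged = O
  bit 1 = 0: acc unchanged = O
  bit 2 = 0: acc unchanged = O
  bit 3 = 0: acc unchanged = O
  bit 4 = 1: acc = O + (20, 34) = (20, 34)

16P = (20, 34)


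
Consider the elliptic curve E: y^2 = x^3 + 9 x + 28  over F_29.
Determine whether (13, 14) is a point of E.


Check whether y^2 = x^3 + 9 x + 28 (mod 29) for (x, y) = (13, 14).
LHS: y^2 = 14^2 mod 29 = 22
RHS: x^3 + 9 x + 28 = 13^3 + 9*13 + 28 mod 29 = 22
LHS = RHS

Yes, on the curve


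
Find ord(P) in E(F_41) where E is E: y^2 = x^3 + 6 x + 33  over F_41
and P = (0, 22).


Compute successive multiples of P until we hit O:
  1P = (0, 22)
  2P = (4, 11)
  3P = (1, 32)
  4P = (17, 13)
  5P = (3, 23)
  6P = (29, 23)
  7P = (14, 27)
  8P = (6, 11)
  ... (continuing to 37P)
  37P = O

ord(P) = 37


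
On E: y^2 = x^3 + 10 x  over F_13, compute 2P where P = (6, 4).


Doubling: s = (3 x1^2 + a) / (2 y1)
s = (3*6^2 + 10) / (2*4) mod 13 = 5
x3 = s^2 - 2 x1 mod 13 = 5^2 - 2*6 = 0
y3 = s (x1 - x3) - y1 mod 13 = 5 * (6 - 0) - 4 = 0

2P = (0, 0)


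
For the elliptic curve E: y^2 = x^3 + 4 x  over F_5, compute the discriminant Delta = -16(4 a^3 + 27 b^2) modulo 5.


4 a^3 + 27 b^2 = 4*4^3 + 27*0^2 = 256 + 0 = 256
Delta = -16 * (256) = -4096
Delta mod 5 = 4

Delta = 4 (mod 5)


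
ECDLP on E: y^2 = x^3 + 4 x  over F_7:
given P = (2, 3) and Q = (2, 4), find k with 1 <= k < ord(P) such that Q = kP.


Enumerate multiples of P until we hit Q = (2, 4):
  1P = (2, 3)
  2P = (0, 0)
  3P = (2, 4)
Match found at i = 3.

k = 3


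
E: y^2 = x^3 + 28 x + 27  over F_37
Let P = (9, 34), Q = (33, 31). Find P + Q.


P != Q, so use the chord formula.
s = (y2 - y1) / (x2 - x1) = (34) / (24) mod 37 = 23
x3 = s^2 - x1 - x2 mod 37 = 23^2 - 9 - 33 = 6
y3 = s (x1 - x3) - y1 mod 37 = 23 * (9 - 6) - 34 = 35

P + Q = (6, 35)


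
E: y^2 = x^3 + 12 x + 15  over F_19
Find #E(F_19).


For each x in F_19, count y with y^2 = x^3 + 12 x + 15 mod 19:
  x = 1: RHS = 9, y in [3, 16]  -> 2 point(s)
  x = 2: RHS = 9, y in [3, 16]  -> 2 point(s)
  x = 7: RHS = 5, y in [9, 10]  -> 2 point(s)
  x = 9: RHS = 16, y in [4, 15]  -> 2 point(s)
  x = 12: RHS = 6, y in [5, 14]  -> 2 point(s)
  x = 14: RHS = 1, y in [1, 18]  -> 2 point(s)
  x = 15: RHS = 17, y in [6, 13]  -> 2 point(s)
  x = 16: RHS = 9, y in [3, 16]  -> 2 point(s)
Affine points: 16. Add the point at infinity: total = 17.

#E(F_19) = 17


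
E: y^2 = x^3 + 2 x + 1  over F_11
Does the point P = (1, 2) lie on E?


Check whether y^2 = x^3 + 2 x + 1 (mod 11) for (x, y) = (1, 2).
LHS: y^2 = 2^2 mod 11 = 4
RHS: x^3 + 2 x + 1 = 1^3 + 2*1 + 1 mod 11 = 4
LHS = RHS

Yes, on the curve


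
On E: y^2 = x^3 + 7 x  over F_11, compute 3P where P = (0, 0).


k = 3 = 11_2 (binary, LSB first: 11)
Double-and-add from P = (0, 0):
  bit 0 = 1: acc = O + (0, 0) = (0, 0)
  bit 1 = 1: acc = (0, 0) + O = (0, 0)

3P = (0, 0)


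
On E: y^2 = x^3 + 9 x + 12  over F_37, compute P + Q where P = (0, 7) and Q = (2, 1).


P != Q, so use the chord formula.
s = (y2 - y1) / (x2 - x1) = (31) / (2) mod 37 = 34
x3 = s^2 - x1 - x2 mod 37 = 34^2 - 0 - 2 = 7
y3 = s (x1 - x3) - y1 mod 37 = 34 * (0 - 7) - 7 = 14

P + Q = (7, 14)


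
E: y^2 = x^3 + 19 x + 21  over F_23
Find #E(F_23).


For each x in F_23, count y with y^2 = x^3 + 19 x + 21 mod 23:
  x = 1: RHS = 18, y in [8, 15]  -> 2 point(s)
  x = 3: RHS = 13, y in [6, 17]  -> 2 point(s)
  x = 4: RHS = 0, y in [0]  -> 1 point(s)
  x = 6: RHS = 6, y in [11, 12]  -> 2 point(s)
  x = 8: RHS = 18, y in [8, 15]  -> 2 point(s)
  x = 9: RHS = 1, y in [1, 22]  -> 2 point(s)
  x = 13: RHS = 4, y in [2, 21]  -> 2 point(s)
  x = 14: RHS = 18, y in [8, 15]  -> 2 point(s)
  x = 15: RHS = 1, y in [1, 22]  -> 2 point(s)
  x = 17: RHS = 13, y in [6, 17]  -> 2 point(s)
  x = 18: RHS = 8, y in [10, 13]  -> 2 point(s)
  x = 20: RHS = 6, y in [11, 12]  -> 2 point(s)
  x = 22: RHS = 1, y in [1, 22]  -> 2 point(s)
Affine points: 25. Add the point at infinity: total = 26.

#E(F_23) = 26


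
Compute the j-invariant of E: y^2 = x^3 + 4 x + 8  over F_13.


Delta = -16(4 a^3 + 27 b^2) mod 13 = 2
-1728 * (4 a)^3 = -1728 * (4*4)^3 mod 13 = 1
j = 1 * 2^(-1) mod 13 = 7

j = 7 (mod 13)


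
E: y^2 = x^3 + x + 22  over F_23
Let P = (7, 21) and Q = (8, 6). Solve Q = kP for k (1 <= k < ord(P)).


Enumerate multiples of P until we hit Q = (8, 6):
  1P = (7, 21)
  2P = (21, 14)
  3P = (1, 22)
  4P = (8, 6)
Match found at i = 4.

k = 4


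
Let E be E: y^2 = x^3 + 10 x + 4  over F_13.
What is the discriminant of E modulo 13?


4 a^3 + 27 b^2 = 4*10^3 + 27*4^2 = 4000 + 432 = 4432
Delta = -16 * (4432) = -70912
Delta mod 13 = 3

Delta = 3 (mod 13)


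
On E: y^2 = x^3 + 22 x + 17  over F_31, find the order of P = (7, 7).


Compute successive multiples of P until we hit O:
  1P = (7, 7)
  2P = (18, 13)
  3P = (25, 17)
  4P = (15, 23)
  5P = (13, 12)
  6P = (16, 1)
  7P = (5, 2)
  8P = (2, 21)
  ... (continuing to 42P)
  42P = O

ord(P) = 42


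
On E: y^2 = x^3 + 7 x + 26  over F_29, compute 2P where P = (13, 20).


Doubling: s = (3 x1^2 + a) / (2 y1)
s = (3*13^2 + 7) / (2*20) mod 29 = 23
x3 = s^2 - 2 x1 mod 29 = 23^2 - 2*13 = 10
y3 = s (x1 - x3) - y1 mod 29 = 23 * (13 - 10) - 20 = 20

2P = (10, 20)


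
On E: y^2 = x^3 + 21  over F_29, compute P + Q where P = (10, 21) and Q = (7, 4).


P != Q, so use the chord formula.
s = (y2 - y1) / (x2 - x1) = (12) / (26) mod 29 = 25
x3 = s^2 - x1 - x2 mod 29 = 25^2 - 10 - 7 = 28
y3 = s (x1 - x3) - y1 mod 29 = 25 * (10 - 28) - 21 = 22

P + Q = (28, 22)


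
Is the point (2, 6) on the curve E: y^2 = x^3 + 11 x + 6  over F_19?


Check whether y^2 = x^3 + 11 x + 6 (mod 19) for (x, y) = (2, 6).
LHS: y^2 = 6^2 mod 19 = 17
RHS: x^3 + 11 x + 6 = 2^3 + 11*2 + 6 mod 19 = 17
LHS = RHS

Yes, on the curve


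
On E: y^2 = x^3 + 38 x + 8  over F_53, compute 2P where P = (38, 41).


Doubling: s = (3 x1^2 + a) / (2 y1)
s = (3*38^2 + 38) / (2*41) mod 53 = 52
x3 = s^2 - 2 x1 mod 53 = 52^2 - 2*38 = 31
y3 = s (x1 - x3) - y1 mod 53 = 52 * (38 - 31) - 41 = 5

2P = (31, 5)


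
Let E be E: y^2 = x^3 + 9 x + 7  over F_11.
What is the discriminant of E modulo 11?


4 a^3 + 27 b^2 = 4*9^3 + 27*7^2 = 2916 + 1323 = 4239
Delta = -16 * (4239) = -67824
Delta mod 11 = 2

Delta = 2 (mod 11)


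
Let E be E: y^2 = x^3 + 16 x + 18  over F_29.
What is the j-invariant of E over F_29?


Delta = -16(4 a^3 + 27 b^2) mod 29 = 2
-1728 * (4 a)^3 = -1728 * (4*16)^3 mod 29 = 11
j = 11 * 2^(-1) mod 29 = 20

j = 20 (mod 29)


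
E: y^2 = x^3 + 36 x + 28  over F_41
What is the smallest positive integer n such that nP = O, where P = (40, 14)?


Compute successive multiples of P until we hit O:
  1P = (40, 14)
  2P = (11, 22)
  3P = (36, 16)
  4P = (37, 5)
  5P = (14, 23)
  6P = (30, 33)
  7P = (7, 34)
  8P = (31, 29)
  ... (continuing to 18P)
  18P = O

ord(P) = 18


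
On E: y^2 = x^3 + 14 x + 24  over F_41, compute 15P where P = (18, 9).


k = 15 = 1111_2 (binary, LSB first: 1111)
Double-and-add from P = (18, 9):
  bit 0 = 1: acc = O + (18, 9) = (18, 9)
  bit 1 = 1: acc = (18, 9) + (4, 29) = (11, 22)
  bit 2 = 1: acc = (11, 22) + (28, 33) = (1, 11)
  bit 3 = 1: acc = (1, 11) + (24, 11) = (16, 30)

15P = (16, 30)


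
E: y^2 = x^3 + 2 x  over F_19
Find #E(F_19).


For each x in F_19, count y with y^2 = x^3 + 2 x + 0 mod 19:
  x = 0: RHS = 0, y in [0]  -> 1 point(s)
  x = 6: RHS = 0, y in [0]  -> 1 point(s)
  x = 9: RHS = 6, y in [5, 14]  -> 2 point(s)
  x = 11: RHS = 4, y in [2, 17]  -> 2 point(s)
  x = 12: RHS = 4, y in [2, 17]  -> 2 point(s)
  x = 13: RHS = 0, y in [0]  -> 1 point(s)
  x = 14: RHS = 17, y in [6, 13]  -> 2 point(s)
  x = 15: RHS = 4, y in [2, 17]  -> 2 point(s)
  x = 16: RHS = 5, y in [9, 10]  -> 2 point(s)
  x = 17: RHS = 7, y in [8, 11]  -> 2 point(s)
  x = 18: RHS = 16, y in [4, 15]  -> 2 point(s)
Affine points: 19. Add the point at infinity: total = 20.

#E(F_19) = 20


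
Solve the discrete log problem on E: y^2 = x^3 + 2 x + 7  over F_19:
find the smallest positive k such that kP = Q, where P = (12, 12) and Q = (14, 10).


Enumerate multiples of P until we hit Q = (14, 10):
  1P = (12, 12)
  2P = (6, 11)
  3P = (10, 1)
  4P = (13, 11)
  5P = (14, 9)
  6P = (0, 8)
  7P = (5, 3)
  8P = (18, 2)
  9P = (15, 12)
  10P = (11, 7)
  11P = (2, 0)
  12P = (11, 12)
  13P = (15, 7)
  14P = (18, 17)
  15P = (5, 16)
  16P = (0, 11)
  17P = (14, 10)
Match found at i = 17.

k = 17


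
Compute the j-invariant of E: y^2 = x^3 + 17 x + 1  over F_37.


Delta = -16(4 a^3 + 27 b^2) mod 37 = 6
-1728 * (4 a)^3 = -1728 * (4*17)^3 mod 37 = 29
j = 29 * 6^(-1) mod 37 = 11

j = 11 (mod 37)


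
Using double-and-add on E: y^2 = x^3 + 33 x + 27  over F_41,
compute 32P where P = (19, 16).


k = 32 = 100000_2 (binary, LSB first: 000001)
Double-and-add from P = (19, 16):
  bit 0 = 0: acc unchanged = O
  bit 1 = 0: acc unchanged = O
  bit 2 = 0: acc unchanged = O
  bit 3 = 0: acc unchanged = O
  bit 4 = 0: acc unchanged = O
  bit 5 = 1: acc = O + (19, 25) = (19, 25)

32P = (19, 25)


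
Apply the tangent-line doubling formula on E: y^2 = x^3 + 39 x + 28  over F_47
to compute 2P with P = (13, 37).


Doubling: s = (3 x1^2 + a) / (2 y1)
s = (3*13^2 + 39) / (2*37) mod 47 = 15
x3 = s^2 - 2 x1 mod 47 = 15^2 - 2*13 = 11
y3 = s (x1 - x3) - y1 mod 47 = 15 * (13 - 11) - 37 = 40

2P = (11, 40)


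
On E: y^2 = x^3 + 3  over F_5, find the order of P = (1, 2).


Compute successive multiples of P until we hit O:
  1P = (1, 2)
  2P = (2, 1)
  3P = (3, 0)
  4P = (2, 4)
  5P = (1, 3)
  6P = O

ord(P) = 6


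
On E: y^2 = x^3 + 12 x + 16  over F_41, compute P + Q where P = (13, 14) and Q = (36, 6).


P != Q, so use the chord formula.
s = (y2 - y1) / (x2 - x1) = (33) / (23) mod 41 = 5
x3 = s^2 - x1 - x2 mod 41 = 5^2 - 13 - 36 = 17
y3 = s (x1 - x3) - y1 mod 41 = 5 * (13 - 17) - 14 = 7

P + Q = (17, 7)


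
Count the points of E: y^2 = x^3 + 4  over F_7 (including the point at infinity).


For each x in F_7, count y with y^2 = x^3 + 0 x + 4 mod 7:
  x = 0: RHS = 4, y in [2, 5]  -> 2 point(s)
Affine points: 2. Add the point at infinity: total = 3.

#E(F_7) = 3


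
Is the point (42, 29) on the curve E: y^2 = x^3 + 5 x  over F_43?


Check whether y^2 = x^3 + 5 x + 0 (mod 43) for (x, y) = (42, 29).
LHS: y^2 = 29^2 mod 43 = 24
RHS: x^3 + 5 x + 0 = 42^3 + 5*42 + 0 mod 43 = 37
LHS != RHS

No, not on the curve


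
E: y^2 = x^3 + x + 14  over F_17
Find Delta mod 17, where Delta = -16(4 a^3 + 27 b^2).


4 a^3 + 27 b^2 = 4*1^3 + 27*14^2 = 4 + 5292 = 5296
Delta = -16 * (5296) = -84736
Delta mod 17 = 9

Delta = 9 (mod 17)


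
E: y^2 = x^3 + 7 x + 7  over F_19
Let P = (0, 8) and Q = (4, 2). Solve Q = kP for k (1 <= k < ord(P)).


Enumerate multiples of P until we hit Q = (4, 2):
  1P = (0, 8)
  2P = (16, 4)
  3P = (9, 18)
  4P = (11, 3)
  5P = (17, 17)
  6P = (8, 9)
  7P = (3, 13)
  8P = (4, 17)
  9P = (7, 0)
  10P = (4, 2)
Match found at i = 10.

k = 10


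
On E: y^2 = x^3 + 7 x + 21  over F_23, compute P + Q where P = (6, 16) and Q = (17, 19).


P != Q, so use the chord formula.
s = (y2 - y1) / (x2 - x1) = (3) / (11) mod 23 = 17
x3 = s^2 - x1 - x2 mod 23 = 17^2 - 6 - 17 = 13
y3 = s (x1 - x3) - y1 mod 23 = 17 * (6 - 13) - 16 = 3

P + Q = (13, 3)


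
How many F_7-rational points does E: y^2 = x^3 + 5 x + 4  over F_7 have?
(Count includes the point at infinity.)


For each x in F_7, count y with y^2 = x^3 + 5 x + 4 mod 7:
  x = 0: RHS = 4, y in [2, 5]  -> 2 point(s)
  x = 2: RHS = 1, y in [1, 6]  -> 2 point(s)
  x = 3: RHS = 4, y in [2, 5]  -> 2 point(s)
  x = 4: RHS = 4, y in [2, 5]  -> 2 point(s)
  x = 5: RHS = 0, y in [0]  -> 1 point(s)
Affine points: 9. Add the point at infinity: total = 10.

#E(F_7) = 10


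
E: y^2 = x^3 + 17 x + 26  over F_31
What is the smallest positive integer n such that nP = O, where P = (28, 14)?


Compute successive multiples of P until we hit O:
  1P = (28, 14)
  2P = (11, 26)
  3P = (25, 24)
  4P = (27, 24)
  5P = (14, 1)
  6P = (9, 28)
  7P = (10, 7)
  8P = (12, 6)
  ... (continuing to 27P)
  27P = O

ord(P) = 27


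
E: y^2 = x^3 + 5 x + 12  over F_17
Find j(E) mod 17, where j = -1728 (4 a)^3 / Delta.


Delta = -16(4 a^3 + 27 b^2) mod 17 = 2
-1728 * (4 a)^3 = -1728 * (4*5)^3 mod 17 = 9
j = 9 * 2^(-1) mod 17 = 13

j = 13 (mod 17)


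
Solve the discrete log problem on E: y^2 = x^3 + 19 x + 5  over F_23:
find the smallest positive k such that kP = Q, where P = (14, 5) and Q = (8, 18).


Enumerate multiples of P until we hit Q = (8, 18):
  1P = (14, 5)
  2P = (8, 5)
  3P = (1, 18)
  4P = (9, 13)
  5P = (9, 10)
  6P = (1, 5)
  7P = (8, 18)
Match found at i = 7.

k = 7


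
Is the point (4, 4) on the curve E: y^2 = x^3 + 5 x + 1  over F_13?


Check whether y^2 = x^3 + 5 x + 1 (mod 13) for (x, y) = (4, 4).
LHS: y^2 = 4^2 mod 13 = 3
RHS: x^3 + 5 x + 1 = 4^3 + 5*4 + 1 mod 13 = 7
LHS != RHS

No, not on the curve


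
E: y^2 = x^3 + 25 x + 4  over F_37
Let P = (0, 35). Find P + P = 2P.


Doubling: s = (3 x1^2 + a) / (2 y1)
s = (3*0^2 + 25) / (2*35) mod 37 = 3
x3 = s^2 - 2 x1 mod 37 = 3^2 - 2*0 = 9
y3 = s (x1 - x3) - y1 mod 37 = 3 * (0 - 9) - 35 = 12

2P = (9, 12)


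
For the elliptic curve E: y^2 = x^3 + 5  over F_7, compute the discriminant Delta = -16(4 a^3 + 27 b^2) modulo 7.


4 a^3 + 27 b^2 = 4*0^3 + 27*5^2 = 0 + 675 = 675
Delta = -16 * (675) = -10800
Delta mod 7 = 1

Delta = 1 (mod 7)


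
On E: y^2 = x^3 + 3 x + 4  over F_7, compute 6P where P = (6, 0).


k = 6 = 110_2 (binary, LSB first: 011)
Double-and-add from P = (6, 0):
  bit 0 = 0: acc unchanged = O
  bit 1 = 1: acc = O + O = O
  bit 2 = 1: acc = O + O = O

6P = O


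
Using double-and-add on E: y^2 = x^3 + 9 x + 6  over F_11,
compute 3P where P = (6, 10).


k = 3 = 11_2 (binary, LSB first: 11)
Double-and-add from P = (6, 10):
  bit 0 = 1: acc = O + (6, 10) = (6, 10)
  bit 1 = 1: acc = (6, 10) + (3, 7) = (3, 4)

3P = (3, 4)


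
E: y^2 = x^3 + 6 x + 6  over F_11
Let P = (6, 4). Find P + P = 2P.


Doubling: s = (3 x1^2 + a) / (2 y1)
s = (3*6^2 + 6) / (2*4) mod 11 = 6
x3 = s^2 - 2 x1 mod 11 = 6^2 - 2*6 = 2
y3 = s (x1 - x3) - y1 mod 11 = 6 * (6 - 2) - 4 = 9

2P = (2, 9)


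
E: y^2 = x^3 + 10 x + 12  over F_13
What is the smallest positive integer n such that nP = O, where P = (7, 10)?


Compute successive multiples of P until we hit O:
  1P = (7, 10)
  2P = (3, 11)
  3P = (12, 1)
  4P = (4, 8)
  5P = (1, 7)
  6P = (2, 12)
  7P = (0, 8)
  8P = (9, 8)
  ... (continuing to 19P)
  19P = O

ord(P) = 19


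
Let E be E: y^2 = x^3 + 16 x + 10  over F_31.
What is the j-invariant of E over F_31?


Delta = -16(4 a^3 + 27 b^2) mod 31 = 6
-1728 * (4 a)^3 = -1728 * (4*16)^3 mod 31 = 2
j = 2 * 6^(-1) mod 31 = 21

j = 21 (mod 31)


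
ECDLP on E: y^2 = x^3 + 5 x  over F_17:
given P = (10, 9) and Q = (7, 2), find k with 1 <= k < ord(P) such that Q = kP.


Enumerate multiples of P until we hit Q = (7, 2):
  1P = (10, 9)
  2P = (15, 13)
  3P = (11, 14)
  4P = (4, 4)
  5P = (7, 2)
Match found at i = 5.

k = 5


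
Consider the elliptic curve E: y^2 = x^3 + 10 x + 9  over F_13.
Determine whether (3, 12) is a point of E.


Check whether y^2 = x^3 + 10 x + 9 (mod 13) for (x, y) = (3, 12).
LHS: y^2 = 12^2 mod 13 = 1
RHS: x^3 + 10 x + 9 = 3^3 + 10*3 + 9 mod 13 = 1
LHS = RHS

Yes, on the curve


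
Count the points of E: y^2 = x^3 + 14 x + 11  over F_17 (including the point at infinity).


For each x in F_17, count y with y^2 = x^3 + 14 x + 11 mod 17:
  x = 1: RHS = 9, y in [3, 14]  -> 2 point(s)
  x = 2: RHS = 13, y in [8, 9]  -> 2 point(s)
  x = 5: RHS = 2, y in [6, 11]  -> 2 point(s)
  x = 9: RHS = 16, y in [4, 13]  -> 2 point(s)
  x = 11: RHS = 0, y in [0]  -> 1 point(s)
  x = 15: RHS = 9, y in [3, 14]  -> 2 point(s)
  x = 16: RHS = 13, y in [8, 9]  -> 2 point(s)
Affine points: 13. Add the point at infinity: total = 14.

#E(F_17) = 14


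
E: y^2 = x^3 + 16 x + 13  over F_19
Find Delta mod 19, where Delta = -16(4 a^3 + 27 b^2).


4 a^3 + 27 b^2 = 4*16^3 + 27*13^2 = 16384 + 4563 = 20947
Delta = -16 * (20947) = -335152
Delta mod 19 = 8

Delta = 8 (mod 19)


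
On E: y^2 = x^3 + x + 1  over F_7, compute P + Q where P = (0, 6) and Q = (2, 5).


P != Q, so use the chord formula.
s = (y2 - y1) / (x2 - x1) = (6) / (2) mod 7 = 3
x3 = s^2 - x1 - x2 mod 7 = 3^2 - 0 - 2 = 0
y3 = s (x1 - x3) - y1 mod 7 = 3 * (0 - 0) - 6 = 1

P + Q = (0, 1)


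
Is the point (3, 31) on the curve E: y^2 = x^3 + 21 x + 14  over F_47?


Check whether y^2 = x^3 + 21 x + 14 (mod 47) for (x, y) = (3, 31).
LHS: y^2 = 31^2 mod 47 = 21
RHS: x^3 + 21 x + 14 = 3^3 + 21*3 + 14 mod 47 = 10
LHS != RHS

No, not on the curve


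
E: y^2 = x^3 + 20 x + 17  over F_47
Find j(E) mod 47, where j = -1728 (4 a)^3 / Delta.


Delta = -16(4 a^3 + 27 b^2) mod 47 = 2
-1728 * (4 a)^3 = -1728 * (4*20)^3 mod 47 = 37
j = 37 * 2^(-1) mod 47 = 42

j = 42 (mod 47)


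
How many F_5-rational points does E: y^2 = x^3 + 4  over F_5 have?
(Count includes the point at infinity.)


For each x in F_5, count y with y^2 = x^3 + 0 x + 4 mod 5:
  x = 0: RHS = 4, y in [2, 3]  -> 2 point(s)
  x = 1: RHS = 0, y in [0]  -> 1 point(s)
  x = 3: RHS = 1, y in [1, 4]  -> 2 point(s)
Affine points: 5. Add the point at infinity: total = 6.

#E(F_5) = 6


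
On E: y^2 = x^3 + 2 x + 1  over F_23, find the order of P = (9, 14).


Compute successive multiples of P until we hit O:
  1P = (9, 14)
  2P = (14, 17)
  3P = (16, 14)
  4P = (21, 9)
  5P = (1, 21)
  6P = (17, 16)
  7P = (10, 3)
  8P = (10, 20)
  ... (continuing to 15P)
  15P = O

ord(P) = 15


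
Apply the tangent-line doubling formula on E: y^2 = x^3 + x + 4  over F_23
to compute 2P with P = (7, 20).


Doubling: s = (3 x1^2 + a) / (2 y1)
s = (3*7^2 + 1) / (2*20) mod 23 = 6
x3 = s^2 - 2 x1 mod 23 = 6^2 - 2*7 = 22
y3 = s (x1 - x3) - y1 mod 23 = 6 * (7 - 22) - 20 = 5

2P = (22, 5)


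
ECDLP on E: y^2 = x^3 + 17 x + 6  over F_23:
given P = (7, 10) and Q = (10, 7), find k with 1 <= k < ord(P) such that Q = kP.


Enumerate multiples of P until we hit Q = (10, 7):
  1P = (7, 10)
  2P = (10, 16)
  3P = (10, 7)
Match found at i = 3.

k = 3


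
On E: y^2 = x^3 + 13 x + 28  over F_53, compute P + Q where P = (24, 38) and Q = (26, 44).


P != Q, so use the chord formula.
s = (y2 - y1) / (x2 - x1) = (6) / (2) mod 53 = 3
x3 = s^2 - x1 - x2 mod 53 = 3^2 - 24 - 26 = 12
y3 = s (x1 - x3) - y1 mod 53 = 3 * (24 - 12) - 38 = 51

P + Q = (12, 51)


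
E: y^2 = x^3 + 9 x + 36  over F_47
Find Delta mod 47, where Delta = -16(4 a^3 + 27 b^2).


4 a^3 + 27 b^2 = 4*9^3 + 27*36^2 = 2916 + 34992 = 37908
Delta = -16 * (37908) = -606528
Delta mod 47 = 7

Delta = 7 (mod 47)


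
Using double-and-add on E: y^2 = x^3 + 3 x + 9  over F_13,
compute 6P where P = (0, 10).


k = 6 = 110_2 (binary, LSB first: 011)
Double-and-add from P = (0, 10):
  bit 0 = 0: acc unchanged = O
  bit 1 = 1: acc = O + (10, 8) = (10, 8)
  bit 2 = 1: acc = (10, 8) + (2, 7) = (0, 3)

6P = (0, 3)


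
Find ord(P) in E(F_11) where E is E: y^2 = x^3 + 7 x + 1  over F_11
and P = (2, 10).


Compute successive multiples of P until we hit O:
  1P = (2, 10)
  2P = (1, 8)
  3P = (1, 3)
  4P = (2, 1)
  5P = O

ord(P) = 5


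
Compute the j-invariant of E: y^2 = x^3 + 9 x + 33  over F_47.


Delta = -16(4 a^3 + 27 b^2) mod 47 = 37
-1728 * (4 a)^3 = -1728 * (4*9)^3 mod 47 = 23
j = 23 * 37^(-1) mod 47 = 40

j = 40 (mod 47)


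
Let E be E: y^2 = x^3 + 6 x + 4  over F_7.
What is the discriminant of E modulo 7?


4 a^3 + 27 b^2 = 4*6^3 + 27*4^2 = 864 + 432 = 1296
Delta = -16 * (1296) = -20736
Delta mod 7 = 5

Delta = 5 (mod 7)


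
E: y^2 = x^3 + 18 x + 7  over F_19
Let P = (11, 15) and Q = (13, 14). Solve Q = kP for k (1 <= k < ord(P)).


Enumerate multiples of P until we hit Q = (13, 14):
  1P = (11, 15)
  2P = (8, 6)
  3P = (9, 10)
  4P = (10, 16)
  5P = (18, 11)
  6P = (7, 18)
  7P = (17, 18)
  8P = (15, 2)
  9P = (0, 11)
  10P = (13, 5)
  11P = (1, 11)
  12P = (14, 18)
  13P = (14, 1)
  14P = (1, 8)
  15P = (13, 14)
Match found at i = 15.

k = 15


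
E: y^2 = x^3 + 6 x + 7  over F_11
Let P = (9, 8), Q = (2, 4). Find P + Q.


P != Q, so use the chord formula.
s = (y2 - y1) / (x2 - x1) = (7) / (4) mod 11 = 10
x3 = s^2 - x1 - x2 mod 11 = 10^2 - 9 - 2 = 1
y3 = s (x1 - x3) - y1 mod 11 = 10 * (9 - 1) - 8 = 6

P + Q = (1, 6)


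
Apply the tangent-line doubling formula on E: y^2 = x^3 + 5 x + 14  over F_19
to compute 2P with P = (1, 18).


Doubling: s = (3 x1^2 + a) / (2 y1)
s = (3*1^2 + 5) / (2*18) mod 19 = 15
x3 = s^2 - 2 x1 mod 19 = 15^2 - 2*1 = 14
y3 = s (x1 - x3) - y1 mod 19 = 15 * (1 - 14) - 18 = 15

2P = (14, 15)


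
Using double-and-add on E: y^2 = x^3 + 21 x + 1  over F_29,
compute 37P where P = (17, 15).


k = 37 = 100101_2 (binary, LSB first: 101001)
Double-and-add from P = (17, 15):
  bit 0 = 1: acc = O + (17, 15) = (17, 15)
  bit 1 = 0: acc unchanged = (17, 15)
  bit 2 = 1: acc = (17, 15) + (16, 5) = (9, 7)
  bit 3 = 0: acc unchanged = (9, 7)
  bit 4 = 0: acc unchanged = (9, 7)
  bit 5 = 1: acc = (9, 7) + (14, 20) = (0, 28)

37P = (0, 28)


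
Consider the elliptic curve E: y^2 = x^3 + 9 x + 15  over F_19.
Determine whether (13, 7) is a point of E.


Check whether y^2 = x^3 + 9 x + 15 (mod 19) for (x, y) = (13, 7).
LHS: y^2 = 7^2 mod 19 = 11
RHS: x^3 + 9 x + 15 = 13^3 + 9*13 + 15 mod 19 = 11
LHS = RHS

Yes, on the curve


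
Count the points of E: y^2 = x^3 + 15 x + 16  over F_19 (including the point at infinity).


For each x in F_19, count y with y^2 = x^3 + 15 x + 16 mod 19:
  x = 0: RHS = 16, y in [4, 15]  -> 2 point(s)
  x = 2: RHS = 16, y in [4, 15]  -> 2 point(s)
  x = 4: RHS = 7, y in [8, 11]  -> 2 point(s)
  x = 5: RHS = 7, y in [8, 11]  -> 2 point(s)
  x = 9: RHS = 6, y in [5, 14]  -> 2 point(s)
  x = 10: RHS = 7, y in [8, 11]  -> 2 point(s)
  x = 11: RHS = 11, y in [7, 12]  -> 2 point(s)
  x = 12: RHS = 5, y in [9, 10]  -> 2 point(s)
  x = 14: RHS = 6, y in [5, 14]  -> 2 point(s)
  x = 15: RHS = 6, y in [5, 14]  -> 2 point(s)
  x = 16: RHS = 1, y in [1, 18]  -> 2 point(s)
  x = 17: RHS = 16, y in [4, 15]  -> 2 point(s)
  x = 18: RHS = 0, y in [0]  -> 1 point(s)
Affine points: 25. Add the point at infinity: total = 26.

#E(F_19) = 26


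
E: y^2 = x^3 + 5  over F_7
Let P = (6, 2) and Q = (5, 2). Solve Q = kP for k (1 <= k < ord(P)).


Enumerate multiples of P until we hit Q = (5, 2):
  1P = (6, 2)
  2P = (3, 2)
  3P = (5, 5)
  4P = (5, 2)
Match found at i = 4.

k = 4


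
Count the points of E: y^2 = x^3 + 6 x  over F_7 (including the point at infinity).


For each x in F_7, count y with y^2 = x^3 + 6 x + 0 mod 7:
  x = 0: RHS = 0, y in [0]  -> 1 point(s)
  x = 1: RHS = 0, y in [0]  -> 1 point(s)
  x = 4: RHS = 4, y in [2, 5]  -> 2 point(s)
  x = 5: RHS = 1, y in [1, 6]  -> 2 point(s)
  x = 6: RHS = 0, y in [0]  -> 1 point(s)
Affine points: 7. Add the point at infinity: total = 8.

#E(F_7) = 8


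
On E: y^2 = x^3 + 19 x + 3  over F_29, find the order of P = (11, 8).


Compute successive multiples of P until we hit O:
  1P = (11, 8)
  2P = (2, 22)
  3P = (22, 22)
  4P = (12, 25)
  5P = (5, 7)
  6P = (9, 2)
  7P = (18, 0)
  8P = (9, 27)
  ... (continuing to 14P)
  14P = O

ord(P) = 14


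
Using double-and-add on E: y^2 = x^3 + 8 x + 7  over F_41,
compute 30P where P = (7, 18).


k = 30 = 11110_2 (binary, LSB first: 01111)
Double-and-add from P = (7, 18):
  bit 0 = 0: acc unchanged = O
  bit 1 = 1: acc = O + (4, 12) = (4, 12)
  bit 2 = 1: acc = (4, 12) + (2, 20) = (10, 12)
  bit 3 = 1: acc = (10, 12) + (27, 29) = (5, 34)
  bit 4 = 1: acc = (5, 34) + (24, 40) = (28, 17)

30P = (28, 17)


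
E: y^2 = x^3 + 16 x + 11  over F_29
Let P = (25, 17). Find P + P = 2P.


Doubling: s = (3 x1^2 + a) / (2 y1)
s = (3*25^2 + 16) / (2*17) mod 29 = 7
x3 = s^2 - 2 x1 mod 29 = 7^2 - 2*25 = 28
y3 = s (x1 - x3) - y1 mod 29 = 7 * (25 - 28) - 17 = 20

2P = (28, 20)


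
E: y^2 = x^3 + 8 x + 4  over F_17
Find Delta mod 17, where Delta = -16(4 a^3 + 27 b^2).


4 a^3 + 27 b^2 = 4*8^3 + 27*4^2 = 2048 + 432 = 2480
Delta = -16 * (2480) = -39680
Delta mod 17 = 15

Delta = 15 (mod 17)


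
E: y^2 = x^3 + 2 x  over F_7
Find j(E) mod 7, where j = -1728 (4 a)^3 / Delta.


Delta = -16(4 a^3 + 27 b^2) mod 7 = 6
-1728 * (4 a)^3 = -1728 * (4*2)^3 mod 7 = 1
j = 1 * 6^(-1) mod 7 = 6

j = 6 (mod 7)


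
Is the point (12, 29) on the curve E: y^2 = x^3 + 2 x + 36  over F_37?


Check whether y^2 = x^3 + 2 x + 36 (mod 37) for (x, y) = (12, 29).
LHS: y^2 = 29^2 mod 37 = 27
RHS: x^3 + 2 x + 36 = 12^3 + 2*12 + 36 mod 37 = 12
LHS != RHS

No, not on the curve


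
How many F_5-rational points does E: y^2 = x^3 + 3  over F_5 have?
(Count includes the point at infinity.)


For each x in F_5, count y with y^2 = x^3 + 0 x + 3 mod 5:
  x = 1: RHS = 4, y in [2, 3]  -> 2 point(s)
  x = 2: RHS = 1, y in [1, 4]  -> 2 point(s)
  x = 3: RHS = 0, y in [0]  -> 1 point(s)
Affine points: 5. Add the point at infinity: total = 6.

#E(F_5) = 6


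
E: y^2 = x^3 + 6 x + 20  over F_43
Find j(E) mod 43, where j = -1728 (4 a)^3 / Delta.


Delta = -16(4 a^3 + 27 b^2) mod 43 = 39
-1728 * (4 a)^3 = -1728 * (4*6)^3 mod 43 = 4
j = 4 * 39^(-1) mod 43 = 42

j = 42 (mod 43)


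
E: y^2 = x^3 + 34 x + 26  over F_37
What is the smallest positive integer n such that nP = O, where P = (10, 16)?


Compute successive multiples of P until we hit O:
  1P = (10, 16)
  2P = (20, 23)
  3P = (16, 2)
  4P = (0, 10)
  5P = (17, 2)
  6P = (14, 29)
  7P = (12, 33)
  8P = (4, 35)
  ... (continuing to 48P)
  48P = O

ord(P) = 48


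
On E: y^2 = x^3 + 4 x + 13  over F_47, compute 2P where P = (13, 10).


Doubling: s = (3 x1^2 + a) / (2 y1)
s = (3*13^2 + 4) / (2*10) mod 47 = 42
x3 = s^2 - 2 x1 mod 47 = 42^2 - 2*13 = 46
y3 = s (x1 - x3) - y1 mod 47 = 42 * (13 - 46) - 10 = 14

2P = (46, 14)


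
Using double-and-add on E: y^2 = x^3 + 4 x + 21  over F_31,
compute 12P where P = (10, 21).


k = 12 = 1100_2 (binary, LSB first: 0011)
Double-and-add from P = (10, 21):
  bit 0 = 0: acc unchanged = O
  bit 1 = 0: acc unchanged = O
  bit 2 = 1: acc = O + (11, 1) = (11, 1)
  bit 3 = 1: acc = (11, 1) + (23, 29) = (30, 27)

12P = (30, 27)


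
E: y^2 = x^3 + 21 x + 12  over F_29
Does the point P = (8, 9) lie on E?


Check whether y^2 = x^3 + 21 x + 12 (mod 29) for (x, y) = (8, 9).
LHS: y^2 = 9^2 mod 29 = 23
RHS: x^3 + 21 x + 12 = 8^3 + 21*8 + 12 mod 29 = 25
LHS != RHS

No, not on the curve


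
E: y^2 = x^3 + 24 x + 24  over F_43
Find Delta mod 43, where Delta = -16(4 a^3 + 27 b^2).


4 a^3 + 27 b^2 = 4*24^3 + 27*24^2 = 55296 + 15552 = 70848
Delta = -16 * (70848) = -1133568
Delta mod 43 = 41

Delta = 41 (mod 43)


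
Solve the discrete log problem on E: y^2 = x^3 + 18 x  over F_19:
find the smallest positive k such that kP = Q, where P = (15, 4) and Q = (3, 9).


Enumerate multiples of P until we hit Q = (3, 9):
  1P = (15, 4)
  2P = (6, 18)
  3P = (3, 9)
Match found at i = 3.

k = 3


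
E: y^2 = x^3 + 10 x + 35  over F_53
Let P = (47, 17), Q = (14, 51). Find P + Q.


P != Q, so use the chord formula.
s = (y2 - y1) / (x2 - x1) = (34) / (20) mod 53 = 7
x3 = s^2 - x1 - x2 mod 53 = 7^2 - 47 - 14 = 41
y3 = s (x1 - x3) - y1 mod 53 = 7 * (47 - 41) - 17 = 25

P + Q = (41, 25)


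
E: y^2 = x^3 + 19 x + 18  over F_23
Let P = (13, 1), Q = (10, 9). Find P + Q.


P != Q, so use the chord formula.
s = (y2 - y1) / (x2 - x1) = (8) / (20) mod 23 = 5
x3 = s^2 - x1 - x2 mod 23 = 5^2 - 13 - 10 = 2
y3 = s (x1 - x3) - y1 mod 23 = 5 * (13 - 2) - 1 = 8

P + Q = (2, 8)


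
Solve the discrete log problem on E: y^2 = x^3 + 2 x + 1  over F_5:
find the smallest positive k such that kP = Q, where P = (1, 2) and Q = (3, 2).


Enumerate multiples of P until we hit Q = (3, 2):
  1P = (1, 2)
  2P = (3, 3)
  3P = (0, 1)
  4P = (0, 4)
  5P = (3, 2)
Match found at i = 5.

k = 5


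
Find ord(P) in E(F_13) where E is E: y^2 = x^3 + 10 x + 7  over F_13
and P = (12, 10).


Compute successive multiples of P until we hit O:
  1P = (12, 10)
  2P = (2, 3)
  3P = (3, 8)
  4P = (8, 1)
  5P = (7, 11)
  6P = (6, 7)
  7P = (5, 0)
  8P = (6, 6)
  ... (continuing to 14P)
  14P = O

ord(P) = 14


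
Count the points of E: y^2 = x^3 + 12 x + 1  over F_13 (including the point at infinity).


For each x in F_13, count y with y^2 = x^3 + 12 x + 1 mod 13:
  x = 0: RHS = 1, y in [1, 12]  -> 2 point(s)
  x = 1: RHS = 1, y in [1, 12]  -> 2 point(s)
  x = 3: RHS = 12, y in [5, 8]  -> 2 point(s)
  x = 4: RHS = 9, y in [3, 10]  -> 2 point(s)
  x = 5: RHS = 4, y in [2, 11]  -> 2 point(s)
  x = 6: RHS = 3, y in [4, 9]  -> 2 point(s)
  x = 7: RHS = 12, y in [5, 8]  -> 2 point(s)
  x = 10: RHS = 3, y in [4, 9]  -> 2 point(s)
  x = 12: RHS = 1, y in [1, 12]  -> 2 point(s)
Affine points: 18. Add the point at infinity: total = 19.

#E(F_13) = 19


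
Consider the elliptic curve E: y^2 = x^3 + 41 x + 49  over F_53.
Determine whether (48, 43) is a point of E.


Check whether y^2 = x^3 + 41 x + 49 (mod 53) for (x, y) = (48, 43).
LHS: y^2 = 43^2 mod 53 = 47
RHS: x^3 + 41 x + 49 = 48^3 + 41*48 + 49 mod 53 = 37
LHS != RHS

No, not on the curve


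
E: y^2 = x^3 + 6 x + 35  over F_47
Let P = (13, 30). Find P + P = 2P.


Doubling: s = (3 x1^2 + a) / (2 y1)
s = (3*13^2 + 6) / (2*30) mod 47 = 25
x3 = s^2 - 2 x1 mod 47 = 25^2 - 2*13 = 35
y3 = s (x1 - x3) - y1 mod 47 = 25 * (13 - 35) - 30 = 31

2P = (35, 31)


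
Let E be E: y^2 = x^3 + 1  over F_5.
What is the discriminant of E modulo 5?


4 a^3 + 27 b^2 = 4*0^3 + 27*1^2 = 0 + 27 = 27
Delta = -16 * (27) = -432
Delta mod 5 = 3

Delta = 3 (mod 5)


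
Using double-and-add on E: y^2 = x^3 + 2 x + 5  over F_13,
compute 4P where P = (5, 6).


k = 4 = 100_2 (binary, LSB first: 001)
Double-and-add from P = (5, 6):
  bit 0 = 0: acc unchanged = O
  bit 1 = 0: acc unchanged = O
  bit 2 = 1: acc = O + (4, 5) = (4, 5)

4P = (4, 5)


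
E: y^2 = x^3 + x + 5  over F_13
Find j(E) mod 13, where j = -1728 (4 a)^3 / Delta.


Delta = -16(4 a^3 + 27 b^2) mod 13 = 4
-1728 * (4 a)^3 = -1728 * (4*1)^3 mod 13 = 12
j = 12 * 4^(-1) mod 13 = 3

j = 3 (mod 13)


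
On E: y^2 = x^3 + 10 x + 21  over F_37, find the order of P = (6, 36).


Compute successive multiples of P until we hit O:
  1P = (6, 36)
  2P = (28, 4)
  3P = (36, 11)
  4P = (7, 8)
  5P = (31, 35)
  6P = (9, 10)
  7P = (19, 15)
  8P = (33, 19)
  ... (continuing to 41P)
  41P = O

ord(P) = 41


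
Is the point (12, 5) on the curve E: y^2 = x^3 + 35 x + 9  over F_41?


Check whether y^2 = x^3 + 35 x + 9 (mod 41) for (x, y) = (12, 5).
LHS: y^2 = 5^2 mod 41 = 25
RHS: x^3 + 35 x + 9 = 12^3 + 35*12 + 9 mod 41 = 25
LHS = RHS

Yes, on the curve


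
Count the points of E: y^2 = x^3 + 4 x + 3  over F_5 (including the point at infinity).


For each x in F_5, count y with y^2 = x^3 + 4 x + 3 mod 5:
  x = 2: RHS = 4, y in [2, 3]  -> 2 point(s)
Affine points: 2. Add the point at infinity: total = 3.

#E(F_5) = 3


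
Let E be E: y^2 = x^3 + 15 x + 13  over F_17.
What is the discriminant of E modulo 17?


4 a^3 + 27 b^2 = 4*15^3 + 27*13^2 = 13500 + 4563 = 18063
Delta = -16 * (18063) = -289008
Delta mod 17 = 9

Delta = 9 (mod 17)


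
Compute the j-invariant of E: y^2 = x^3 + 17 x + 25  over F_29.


Delta = -16(4 a^3 + 27 b^2) mod 29 = 5
-1728 * (4 a)^3 = -1728 * (4*17)^3 mod 29 = 23
j = 23 * 5^(-1) mod 29 = 22

j = 22 (mod 29)


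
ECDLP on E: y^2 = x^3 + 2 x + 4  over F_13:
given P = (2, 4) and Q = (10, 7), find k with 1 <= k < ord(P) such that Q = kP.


Enumerate multiples of P until we hit Q = (10, 7):
  1P = (2, 4)
  2P = (8, 5)
  3P = (7, 6)
  4P = (0, 2)
  5P = (12, 12)
  6P = (9, 6)
  7P = (5, 10)
  8P = (10, 6)
  9P = (10, 7)
Match found at i = 9.

k = 9


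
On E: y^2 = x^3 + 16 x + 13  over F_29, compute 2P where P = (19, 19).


Doubling: s = (3 x1^2 + a) / (2 y1)
s = (3*19^2 + 16) / (2*19) mod 29 = 19
x3 = s^2 - 2 x1 mod 29 = 19^2 - 2*19 = 4
y3 = s (x1 - x3) - y1 mod 29 = 19 * (19 - 4) - 19 = 5

2P = (4, 5)


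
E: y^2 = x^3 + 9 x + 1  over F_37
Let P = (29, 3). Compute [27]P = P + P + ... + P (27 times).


k = 27 = 11011_2 (binary, LSB first: 11011)
Double-and-add from P = (29, 3):
  bit 0 = 1: acc = O + (29, 3) = (29, 3)
  bit 1 = 1: acc = (29, 3) + (19, 36) = (1, 23)
  bit 2 = 0: acc unchanged = (1, 23)
  bit 3 = 1: acc = (1, 23) + (35, 7) = (13, 24)
  bit 4 = 1: acc = (13, 24) + (34, 13) = (36, 18)

27P = (36, 18)


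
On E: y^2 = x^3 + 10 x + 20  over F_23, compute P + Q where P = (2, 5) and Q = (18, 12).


P != Q, so use the chord formula.
s = (y2 - y1) / (x2 - x1) = (7) / (16) mod 23 = 22
x3 = s^2 - x1 - x2 mod 23 = 22^2 - 2 - 18 = 4
y3 = s (x1 - x3) - y1 mod 23 = 22 * (2 - 4) - 5 = 20

P + Q = (4, 20)


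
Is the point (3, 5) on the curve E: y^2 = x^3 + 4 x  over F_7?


Check whether y^2 = x^3 + 4 x + 0 (mod 7) for (x, y) = (3, 5).
LHS: y^2 = 5^2 mod 7 = 4
RHS: x^3 + 4 x + 0 = 3^3 + 4*3 + 0 mod 7 = 4
LHS = RHS

Yes, on the curve
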